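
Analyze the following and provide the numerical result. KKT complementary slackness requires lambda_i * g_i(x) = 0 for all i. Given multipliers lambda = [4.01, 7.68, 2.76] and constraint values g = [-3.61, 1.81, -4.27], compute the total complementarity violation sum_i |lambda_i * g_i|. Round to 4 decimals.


KKT complementary slackness check:
lambda_1 * g_1 = 4.01 * -3.61 = -14.4761
lambda_2 * g_2 = 7.68 * 1.81 = 13.9008
lambda_3 * g_3 = 2.76 * -4.27 = -11.7852
Total violation = 14.4761 + 13.9008 + 11.7852 = 40.1621


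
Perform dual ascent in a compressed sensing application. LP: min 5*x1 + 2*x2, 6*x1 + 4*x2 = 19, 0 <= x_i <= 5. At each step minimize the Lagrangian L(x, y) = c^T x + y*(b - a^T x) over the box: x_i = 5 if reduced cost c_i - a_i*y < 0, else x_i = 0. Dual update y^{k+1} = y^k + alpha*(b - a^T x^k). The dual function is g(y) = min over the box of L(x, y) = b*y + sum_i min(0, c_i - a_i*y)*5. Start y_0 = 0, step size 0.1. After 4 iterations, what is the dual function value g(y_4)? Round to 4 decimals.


Dual ascent for LP: min 5*x1 + 2*x2, 6*x1 + 4*x2 = 19, 0 <= x_i <= 5
Step 1: y^k = 0.0, reduced costs: (5.0, 2.0)
  x^k = (0.0, 0.0), subgradient = b - a^T x = 19.0
  y^{k+1} = 0.0 + 0.1*19.0 = 1.9
Step 2: y^k = 1.9, reduced costs: (-6.4, -5.6)
  x^k = (5.0, 5.0), subgradient = b - a^T x = -31.0
  y^{k+1} = 1.9 + 0.1*-31.0 = -1.2
Step 3: y^k = -1.2, reduced costs: (12.2, 6.8)
  x^k = (0.0, 0.0), subgradient = b - a^T x = 19.0
  y^{k+1} = -1.2 + 0.1*19.0 = 0.7
Step 4: y^k = 0.7, reduced costs: (0.8, -0.8)
  x^k = (0.0, 5.0), subgradient = b - a^T x = -1.0
  y^{k+1} = 0.7 + 0.1*-1.0 = 0.6
Dual objective at y_4 = 0.6: reduced costs (1.4, -0.4), box minimizer x = (0.0, 5.0)
g(y_4) = b*y + (c1 - a1*y)*x1 + (c2 - a2*y)*x2 = 19*0.6 + 1.4*0.0 + (-0.4)*5.0 = 11.4 + 0.0 - 2.0 = 9.4


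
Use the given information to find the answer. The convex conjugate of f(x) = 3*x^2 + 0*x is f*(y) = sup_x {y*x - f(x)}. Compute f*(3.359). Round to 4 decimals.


f*(y) = sup_x {y*x - a*x^2 - b*x} = sup_x {(y-b)*x - a*x^2}
FOC: (y - b) - 2a*x = 0 => x* = (y - b)/(2a)
x* = (3.359 - 0)/(2*3) = 0.5598
f*(3.359) = (y-b)^2/(4a) = (3.359 - 0)^2/(4*3)
= 11.2829/12 = 0.9402


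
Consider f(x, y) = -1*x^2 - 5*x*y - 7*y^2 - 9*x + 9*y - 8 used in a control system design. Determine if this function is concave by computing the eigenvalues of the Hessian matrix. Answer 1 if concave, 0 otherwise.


The Hessian of f(x,y) = -1*x^2 - 5*x*y - 7*y^2 - 9*x + 9*y - 8 is:
H = [[-2, -5], [-5, -14]]
Trace = -2 - 14 = -16
Determinant = -2*-14 - (-5)^2 = 3
Discriminant = (-16)^2 - 4*3 = 244.0
Eigenvalues: lambda_1 = -15.8102, lambda_2 = -0.1898
The function is concave.

1


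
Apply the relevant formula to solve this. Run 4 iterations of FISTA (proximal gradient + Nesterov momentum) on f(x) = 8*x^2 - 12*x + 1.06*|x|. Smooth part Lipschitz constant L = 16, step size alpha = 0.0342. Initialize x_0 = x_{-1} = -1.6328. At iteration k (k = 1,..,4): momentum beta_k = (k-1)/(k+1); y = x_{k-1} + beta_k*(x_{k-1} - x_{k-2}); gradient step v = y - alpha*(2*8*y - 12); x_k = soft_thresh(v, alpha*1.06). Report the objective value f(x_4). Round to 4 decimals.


FISTA on f(x) = 8*x^2 - 12*x + 1.06*|x|
L = 16, alpha = 0.0342
Iteration 1: beta = 0.0, y = -1.6328 + 0.0*(-1.6328 + 1.6328) = -1.6328
  grad(y) = -38.1248, v = y - alpha*grad = -0.3289
  prox(v) = soft_thresh(-0.3289, 0.0363) = -0.2927
Iteration 2: beta = 0.3333, y = -0.2927 + 0.3333*(-0.2927 + 1.6328) = 0.154
  grad(y) = -9.5356, v = y - alpha*grad = 0.4801
  prox(v) = soft_thresh(0.4801, 0.0363) = 0.4439
Iteration 3: beta = 0.5, y = 0.4439 + 0.5*(0.4439 + 0.2927) = 0.8122
  grad(y) = 0.9948, v = y - alpha*grad = 0.7782
  prox(v) = soft_thresh(0.7782, 0.0363) = 0.7419
Iteration 4: beta = 0.6, y = 0.7419 + 0.6*(0.7419 - 0.4439) = 0.9207
  grad(y) = 2.7313, v = y - alpha*grad = 0.8273
  prox(v) = soft_thresh(0.8273, 0.0363) = 0.791
f(x_4) = 8*0.791^2 - 12*0.791 + 1.06*|0.791| = -3.648


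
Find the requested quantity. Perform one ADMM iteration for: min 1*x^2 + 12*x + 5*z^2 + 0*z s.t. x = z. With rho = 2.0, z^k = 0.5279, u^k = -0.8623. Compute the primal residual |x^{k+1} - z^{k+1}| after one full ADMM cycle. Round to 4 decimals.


ADMM iteration with rho = 2.0, z^k = 0.5279, u^k = -0.8623
Step 1: x-update.
Minimize 1*x^2 + 12*x + (2.0/2)*(x - 0.5279 - 0.8623)^2
FOC: (2*1 + 2.0)*x = -12 + 2.0*(0.5279 + 0.8623)
x^{k+1} = -2.3049
Step 2: z-update.
Minimize 5*z^2 + 0*z + (2.0/2)*(-2.3049 - z - 0.8623)^2
FOC: (2*5 + 2.0)*z = 0 + 2.0*(-2.3049 - 0.8623)
z^{k+1} = -0.5279
Step 3: u-update.
u^{k+1} = -0.8623 - 2.3049 + 0.5279 = -2.6393
Step 4: Primal residual = |-2.3049 + 0.5279| = 1.777


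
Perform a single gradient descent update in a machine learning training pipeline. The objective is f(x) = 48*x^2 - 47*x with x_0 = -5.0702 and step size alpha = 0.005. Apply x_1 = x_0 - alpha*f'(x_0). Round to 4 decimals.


We compute the gradient at x_0 and apply the update.
f'(x) = 96*x - 47
f'(-5.0702) = 96*-5.0702 - 47 = -533.7392
x_1 = -5.0702 - 0.005*-533.7392 = -2.4015


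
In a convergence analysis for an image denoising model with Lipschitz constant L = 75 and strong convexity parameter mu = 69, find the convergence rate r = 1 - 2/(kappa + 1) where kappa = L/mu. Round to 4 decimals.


Step 1: Compute the condition number.
kappa = L/mu = 75/69 = 1.087
Step 2: Compute the convergence rate.
r = 1 - 2/(kappa + 1) = 1 - 2*mu/(L + mu) = (L - mu)/(L + mu) = 6/144 = 0.0417


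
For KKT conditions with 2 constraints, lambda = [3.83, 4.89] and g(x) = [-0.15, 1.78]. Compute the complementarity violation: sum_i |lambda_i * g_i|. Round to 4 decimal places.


KKT complementary slackness check:
lambda_1 * g_1 = 3.83 * -0.15 = -0.5745
lambda_2 * g_2 = 4.89 * 1.78 = 8.7042
Total violation = 0.5745 + 8.7042 = 9.2787


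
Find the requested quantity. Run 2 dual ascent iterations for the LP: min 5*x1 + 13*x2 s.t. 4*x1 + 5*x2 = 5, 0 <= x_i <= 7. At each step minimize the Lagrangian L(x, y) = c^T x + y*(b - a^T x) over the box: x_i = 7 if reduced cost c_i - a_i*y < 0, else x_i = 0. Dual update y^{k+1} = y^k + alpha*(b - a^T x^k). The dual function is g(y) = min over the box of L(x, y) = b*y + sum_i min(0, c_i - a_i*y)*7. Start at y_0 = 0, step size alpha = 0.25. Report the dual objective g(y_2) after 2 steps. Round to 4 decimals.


Dual ascent for LP: min 5*x1 + 13*x2, 4*x1 + 5*x2 = 5, 0 <= x_i <= 7
Step 1: y^k = 0.0, reduced costs: (5.0, 13.0)
  x^k = (0.0, 0.0), subgradient = b - a^T x = 5.0
  y^{k+1} = 0.0 + 0.25*5.0 = 1.25
Step 2: y^k = 1.25, reduced costs: (0.0, 6.75)
  x^k = (0.0, 0.0), subgradient = b - a^T x = 5.0
  y^{k+1} = 1.25 + 0.25*5.0 = 2.5
Dual objective at y_2 = 2.5: reduced costs (-5.0, 0.5), box minimizer x = (7.0, 0.0)
g(y_2) = b*y + (c1 - a1*y)*x1 + (c2 - a2*y)*x2 = 5*2.5 + (-5.0)*7.0 + 0.5*0.0 = 12.5 - 35.0 + 0.0 = -22.5


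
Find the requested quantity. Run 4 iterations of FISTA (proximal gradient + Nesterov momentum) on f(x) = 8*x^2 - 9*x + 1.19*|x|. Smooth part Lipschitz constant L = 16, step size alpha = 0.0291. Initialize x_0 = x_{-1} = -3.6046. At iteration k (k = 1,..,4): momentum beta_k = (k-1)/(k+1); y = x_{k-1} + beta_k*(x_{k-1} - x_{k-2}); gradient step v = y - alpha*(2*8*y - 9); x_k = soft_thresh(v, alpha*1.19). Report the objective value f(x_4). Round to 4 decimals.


FISTA on f(x) = 8*x^2 - 9*x + 1.19*|x|
L = 16, alpha = 0.0291
Iteration 1: beta = 0.0, y = -3.6046 + 0.0*(-3.6046 + 3.6046) = -3.6046
  grad(y) = -66.6736, v = y - alpha*grad = -1.6644
  prox(v) = soft_thresh(-1.6644, 0.0346) = -1.6298
Iteration 2: beta = 0.3333, y = -1.6298 + 0.3333*(-1.6298 + 3.6046) = -0.9715
  grad(y) = -24.5439, v = y - alpha*grad = -0.2573
  prox(v) = soft_thresh(-0.2573, 0.0346) = -0.2226
Iteration 3: beta = 0.5, y = -0.2226 + 0.5*(-0.2226 + 1.6298) = 0.4809
  grad(y) = -1.3051, v = y - alpha*grad = 0.5189
  prox(v) = soft_thresh(0.5189, 0.0346) = 0.4843
Iteration 4: beta = 0.6, y = 0.4843 + 0.6*(0.4843 + 0.2226) = 0.9084
  grad(y) = 5.5349, v = y - alpha*grad = 0.7474
  prox(v) = soft_thresh(0.7474, 0.0346) = 0.7127
f(x_4) = 8*0.7127^2 - 9*0.7127 + 1.19*|0.7127| = -1.5025


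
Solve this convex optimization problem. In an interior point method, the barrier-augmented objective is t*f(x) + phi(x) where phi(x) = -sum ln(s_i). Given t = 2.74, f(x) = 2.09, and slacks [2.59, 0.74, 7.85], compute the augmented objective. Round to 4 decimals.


Step 1: Compute log-barrier.
ln values: [0.9517, -0.3011, 2.0605]
phi = -(0.9517 - 0.3011 + 2.0605) = -2.7111
Step 2: Compute augmented objective.
t*f(x) = 2.74*2.09 = 5.7266
Total = 5.7266 - 2.7111 = 3.0155


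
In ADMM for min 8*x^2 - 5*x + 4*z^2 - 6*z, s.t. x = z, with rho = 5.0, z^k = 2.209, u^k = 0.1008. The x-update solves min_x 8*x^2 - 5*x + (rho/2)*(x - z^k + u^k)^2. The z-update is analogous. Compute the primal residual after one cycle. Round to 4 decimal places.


ADMM iteration with rho = 5.0, z^k = 2.209, u^k = 0.1008
Step 1: x-update.
Minimize 8*x^2 - 5*x + (5.0/2)*(x - 2.209 + 0.1008)^2
FOC: (2*8 + 5.0)*x = 5 + 5.0*(2.209 - 0.1008)
x^{k+1} = 0.74
Step 2: z-update.
Minimize 4*z^2 - 6*z + (5.0/2)*(0.74 - z + 0.1008)^2
FOC: (2*4 + 5.0)*z = 6 + 5.0*(0.74 + 0.1008)
z^{k+1} = 0.7849
Step 3: u-update.
u^{k+1} = 0.1008 + 0.74 - 0.7849 = 0.0559
Step 4: Primal residual = |0.74 - 0.7849| = 0.0449


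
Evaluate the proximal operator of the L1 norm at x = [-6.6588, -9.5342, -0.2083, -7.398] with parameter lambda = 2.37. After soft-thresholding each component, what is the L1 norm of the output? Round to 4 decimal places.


Soft-thresholding with lambda = 2.37:
prox(-6.6588) = sign(-6.6588)*max(|-6.6588| - 2.37, 0) = -4.2888
prox(-9.5342) = sign(-9.5342)*max(|-9.5342| - 2.37, 0) = -7.1642
prox(-0.2083) = sign(-0.2083)*max(|-0.2083| - 2.37, 0) = 0.0
prox(-7.398) = sign(-7.398)*max(|-7.398| - 2.37, 0) = -5.028
prox(x) = [-4.2888, -7.1642, 0.0, -5.028]
||prox(x)||_1 = 4.2888 + 7.1642 + 0.0 + 5.028 = 16.481


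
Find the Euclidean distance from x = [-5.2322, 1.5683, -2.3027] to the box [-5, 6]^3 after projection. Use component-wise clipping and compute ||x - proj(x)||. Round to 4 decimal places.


Project each component onto [-5, 6].
clip(-5.2322) = -5.0, clip(1.5683) = 1.5683, clip(-2.3027) = -2.3027
Projection = [-5.0, 1.5683, -2.3027]
Squared diffs: [0.0539, 0.0, 0.0]
Distance = sqrt(0.0539) = 0.2322


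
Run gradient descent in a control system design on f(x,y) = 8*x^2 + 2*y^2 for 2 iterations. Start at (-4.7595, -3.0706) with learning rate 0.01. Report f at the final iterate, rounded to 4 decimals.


Gradient descent on f(x,y) = 8*x^2 + 2*y^2.
Starting point: (-4.7595, -3.0706), alpha = 0.01
Step 1: grad_x = 2*8*-4.7595 = -76.152, grad_y = 2*2*-3.0706 = -12.2824
  x_1 = -4.7595 - 0.01*-76.152 = -3.998
  y_1 = -3.0706 - 0.01*-12.2824 = -2.9478
Step 2: grad_x = 2*8*-3.998 = -63.9677, grad_y = 2*2*-2.9478 = -11.7911
  x_2 = -3.998 - 0.01*-63.9677 = -3.3583
  y_2 = -2.9478 - 0.01*-11.7911 = -2.8299
f(-3.3583, -2.8299) = 8*(-3.3583)^2 + 2*(-2.8299)^2 = 106.2419


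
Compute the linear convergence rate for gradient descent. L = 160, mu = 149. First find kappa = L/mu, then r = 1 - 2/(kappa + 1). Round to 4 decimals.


Step 1: Compute the condition number.
kappa = L/mu = 160/149 = 1.0738
Step 2: Compute the convergence rate.
r = 1 - 2/(kappa + 1) = 1 - 2*mu/(L + mu) = (L - mu)/(L + mu) = 11/309 = 0.0356


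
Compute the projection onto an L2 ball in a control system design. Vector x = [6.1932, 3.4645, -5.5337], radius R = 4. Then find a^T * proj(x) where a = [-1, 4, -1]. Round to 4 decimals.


Step 1: Compute ||x|| (intermediates to 6 decimals).
||x|| = sqrt(6.1932^2 + 3.4645^2 + (-5.5337)^2) = 8.998907
Step 2: Project.
Since ||x|| > R, scale = R/||x|| = 4/8.998907 = 0.444498, proj(x) = scale * x
proj(x) = [2.752865, 1.539963, -2.459719]
Step 3: Dot product.
a^T * proj(x) = -1*2.752865 + 4*1.539963 - 1*(-2.459719) = 5.8667


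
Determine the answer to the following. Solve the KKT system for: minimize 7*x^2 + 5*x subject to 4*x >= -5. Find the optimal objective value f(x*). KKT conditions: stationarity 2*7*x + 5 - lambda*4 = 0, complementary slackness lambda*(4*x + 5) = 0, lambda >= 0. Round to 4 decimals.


Step 1: Try lambda = 0 (constraint inactive).
Stationarity: 2*7*x + 5 = 0
x* = -5/(2*7) = -5/14 = -0.3571 (rounded; the exact value -5/14 is used below)
Check constraint: 4*-0.3571 = -1.4284 >= -5 -- satisfied.
Step 2: Compute optimal value.
f(x*) = 7*(-5/14)^2 + 5*(-5/14) = -0.8929


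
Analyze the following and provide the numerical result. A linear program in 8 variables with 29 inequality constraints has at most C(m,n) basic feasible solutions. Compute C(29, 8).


Each vertex corresponds to some choice of n active constraints out of m, so the number of vertices is at most C(m, n) = m! / (n!(m-n)!).
m = 29, n = 8
Numerator: 29 * 28 * 27 * 26 * 25 * 24 * 23 * 22
Denominator: 8! = 40320
C(29, 8) = 4292145


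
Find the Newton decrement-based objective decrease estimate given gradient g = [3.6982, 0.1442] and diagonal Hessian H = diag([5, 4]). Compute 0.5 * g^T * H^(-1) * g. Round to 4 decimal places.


Step 1: H is diagonal, so H^(-1) * g = [0.7396, 0.0361].
Step 2: g^T H^(-1) g = sum_i g_i^2 / H_ii
  = (3.6982)^2/5 + (0.1442)^2/4
  = 2.7353 + 0.0052 = 2.7405
Step 3: Objective decrease = 0.5 * g^T H^(-1) g = 1.3703


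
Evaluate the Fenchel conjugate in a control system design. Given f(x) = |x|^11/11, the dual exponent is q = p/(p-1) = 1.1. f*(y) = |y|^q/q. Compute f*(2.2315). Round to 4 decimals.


The conjugate exponent q satisfies 1/p + 1/q = 1.
p = 11, so q = 11/(11 - 1) = 1.1
|y|^q = 2.2315^1.1 = 2.418
f*(2.2315) = 2.418 / 1.1 = 2.1982


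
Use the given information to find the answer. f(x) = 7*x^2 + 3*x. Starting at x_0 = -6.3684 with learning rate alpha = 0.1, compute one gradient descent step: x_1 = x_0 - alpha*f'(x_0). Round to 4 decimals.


We compute the gradient at x_0 and apply the update.
f'(x) = 14*x + 3
f'(-6.3684) = 14*-6.3684 + 3 = -86.1576
x_1 = -6.3684 - 0.1*-86.1576 = 2.2474


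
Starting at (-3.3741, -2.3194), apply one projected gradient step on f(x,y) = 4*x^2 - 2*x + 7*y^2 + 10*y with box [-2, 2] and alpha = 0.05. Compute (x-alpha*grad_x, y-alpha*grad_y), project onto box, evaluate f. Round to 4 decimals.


Step 1: Compute gradient at (-3.3741, -2.3194).
grad_x = 2*4*-3.3741 - 2 = -28.9928
grad_y = 2*7*-2.3194 + 10 = -22.4716
Step 2: Gradient step.
x_raw = -3.3741 - 0.05*-28.9928 = -1.9245
y_raw = -2.3194 - 0.05*-22.4716 = -1.1958
Step 3: Project onto [-2, 2].
x_proj = clip(-1.9245) = -1.9245
y_proj = clip(-1.1958) = -1.1958
Step 4: Evaluate f.
f(-1.9245, -1.1958) = 16.7148


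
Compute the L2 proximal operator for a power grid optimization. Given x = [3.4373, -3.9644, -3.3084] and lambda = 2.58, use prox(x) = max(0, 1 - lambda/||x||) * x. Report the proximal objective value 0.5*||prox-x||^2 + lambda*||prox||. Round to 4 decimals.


Step 1: Compute ||x||.
||x|| = 6.203
Step 2: Compute scaling factor.
scale = max(0, 1 - 2.58/6.203) = 0.5841
Step 3: prox(x) = [2.0076, -2.3155, -1.9323]
||prox(x)|| = 3.623
Step 4: Proximal objective.
0.5*||prox-x||^2 = 3.3282
lambda*||prox|| = 9.3473
Total = 12.6755


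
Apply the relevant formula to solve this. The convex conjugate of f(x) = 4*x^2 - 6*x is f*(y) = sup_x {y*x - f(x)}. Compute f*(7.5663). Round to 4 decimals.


f*(y) = sup_x {y*x - a*x^2 - b*x} = sup_x {(y-b)*x - a*x^2}
FOC: (y - b) - 2a*x = 0 => x* = (y - b)/(2a)
x* = (7.5663 + 6)/(2*4) = 1.6958
f*(7.5663) = (y-b)^2/(4a) = (7.5663 + 6)^2/(4*4)
= 184.0445/16 = 11.5028


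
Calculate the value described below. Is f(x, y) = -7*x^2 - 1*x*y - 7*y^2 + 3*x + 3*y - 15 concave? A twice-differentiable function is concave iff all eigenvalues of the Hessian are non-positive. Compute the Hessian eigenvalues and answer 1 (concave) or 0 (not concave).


The Hessian of f(x,y) = -7*x^2 - 1*x*y - 7*y^2 + 3*x + 3*y - 15 is:
H = [[-14, -1], [-1, -14]]
Trace = -14 - 14 = -28
Determinant = -14*-14 - (-1)^2 = 195
Discriminant = (-28)^2 - 4*195 = 4.0
Eigenvalues: lambda_1 = -15.0, lambda_2 = -13.0
The function is concave.

1


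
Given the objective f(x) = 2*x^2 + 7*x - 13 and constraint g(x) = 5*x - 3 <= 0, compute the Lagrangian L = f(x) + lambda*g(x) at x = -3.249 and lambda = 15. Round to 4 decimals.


Step 1: Evaluate f(x).
f(-3.249) = 2*(-3.249)^2 + 7*(-3.249) - 13 = -14.631
Step 2: Evaluate g(x).
g(-3.249) = 5*-3.249 - 3 = -19.245
Step 3: Compute Lagrangian.
L = -14.631 + 15*-19.245 = -303.306


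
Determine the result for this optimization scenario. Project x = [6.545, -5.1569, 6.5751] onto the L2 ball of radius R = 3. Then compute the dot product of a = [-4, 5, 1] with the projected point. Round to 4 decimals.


Step 1: Compute ||x|| (intermediates to 6 decimals).
||x|| = sqrt(6.545^2 + (-5.1569)^2 + 6.5751^2) = 10.614263
Step 2: Project.
Since ||x|| > R, scale = R/||x|| = 3/10.614263 = 0.282639, proj(x) = scale * x
proj(x) = [1.849872, -1.457541, 1.85838]
Step 3: Dot product.
a^T * proj(x) = -4*1.849872 + 5*(-1.457541) + 1*1.85838 = -12.8288


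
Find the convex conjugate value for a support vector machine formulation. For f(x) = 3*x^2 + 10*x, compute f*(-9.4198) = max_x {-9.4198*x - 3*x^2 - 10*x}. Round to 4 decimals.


f*(y) = sup_x {y*x - a*x^2 - b*x} = sup_x {(y-b)*x - a*x^2}
FOC: (y - b) - 2a*x = 0 => x* = (y - b)/(2a)
x* = (-9.4198 - 10)/(2*3) = -3.2366
f*(-9.4198) = (y-b)^2/(4a) = (-9.4198 - 10)^2/(4*3)
= 377.1286/12 = 31.4274


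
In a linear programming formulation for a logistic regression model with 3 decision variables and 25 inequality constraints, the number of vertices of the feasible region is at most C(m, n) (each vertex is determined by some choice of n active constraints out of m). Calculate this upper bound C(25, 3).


Each vertex corresponds to some choice of n active constraints out of m, so the number of vertices is at most C(m, n) = m! / (n!(m-n)!).
m = 25, n = 3
Numerator: 25 * 24 * 23
Denominator: 3! = 6
C(25, 3) = 2300


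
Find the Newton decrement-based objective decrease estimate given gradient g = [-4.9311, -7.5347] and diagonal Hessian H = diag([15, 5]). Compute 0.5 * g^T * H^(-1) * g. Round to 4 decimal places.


Step 1: H is diagonal, so H^(-1) * g = [-0.3287, -1.5069].
Step 2: g^T H^(-1) g = sum_i g_i^2 / H_ii
  = (-4.9311)^2/15 + (-7.5347)^2/5
  = 1.621 + 11.3543 = 12.9754
Step 3: Objective decrease = 0.5 * g^T H^(-1) g = 6.4877


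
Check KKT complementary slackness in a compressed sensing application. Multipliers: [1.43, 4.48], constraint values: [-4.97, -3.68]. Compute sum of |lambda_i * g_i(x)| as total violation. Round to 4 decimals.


KKT complementary slackness check:
lambda_1 * g_1 = 1.43 * -4.97 = -7.1071
lambda_2 * g_2 = 4.48 * -3.68 = -16.4864
Total violation = 7.1071 + 16.4864 = 23.5935


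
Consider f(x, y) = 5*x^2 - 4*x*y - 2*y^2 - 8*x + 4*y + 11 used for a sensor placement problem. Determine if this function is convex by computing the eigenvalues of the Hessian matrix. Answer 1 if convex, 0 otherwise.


The Hessian of f(x,y) = 5*x^2 - 4*x*y - 2*y^2 - 8*x + 4*y + 11 is:
H = [[10, -4], [-4, -4]]
Trace = 10 - 4 = 6
Determinant = 10*-4 - (-4)^2 = -56
Discriminant = (6)^2 - 4*-56 = 260.0
Eigenvalues: lambda_1 = -5.0623, lambda_2 = 11.0623
The function is not convex.

0


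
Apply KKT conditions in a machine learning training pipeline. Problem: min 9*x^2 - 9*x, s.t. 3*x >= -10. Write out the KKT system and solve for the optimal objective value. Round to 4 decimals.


Step 1: Try lambda = 0 (constraint inactive).
Stationarity: 2*9*x - 9 = 0
x* = 9/(2*9) = 0.5
Check constraint: 3*0.5 = 1.5 >= -10 -- satisfied.
Step 2: Compute optimal value.
f(x*) = 9*0.5^2 - 9*0.5 = -2.25


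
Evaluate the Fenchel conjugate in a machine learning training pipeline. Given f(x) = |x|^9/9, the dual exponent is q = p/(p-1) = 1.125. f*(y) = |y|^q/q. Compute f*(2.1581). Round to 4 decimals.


The conjugate exponent q satisfies 1/p + 1/q = 1.
p = 9, so q = 9/(9 - 1) = 1.125
|y|^q = 2.1581^1.125 = 2.3759
f*(2.1581) = 2.3759 / 1.125 = 2.1119


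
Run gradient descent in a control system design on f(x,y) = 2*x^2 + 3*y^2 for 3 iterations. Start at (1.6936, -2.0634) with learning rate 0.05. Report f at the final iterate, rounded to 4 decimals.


Gradient descent on f(x,y) = 2*x^2 + 3*y^2.
Starting point: (1.6936, -2.0634), alpha = 0.05
Step 1: grad_x = 2*2*1.6936 = 6.7744, grad_y = 2*3*-2.0634 = -12.3804
  x_1 = 1.6936 - 0.05*6.7744 = 1.3549
  y_1 = -2.0634 - 0.05*-12.3804 = -1.4444
Step 2: grad_x = 2*2*1.3549 = 5.4195, grad_y = 2*3*-1.4444 = -8.6663
  x_2 = 1.3549 - 0.05*5.4195 = 1.0839
  y_2 = -1.4444 - 0.05*-8.6663 = -1.0111
Step 3: grad_x = 2*2*1.0839 = 4.3356, grad_y = 2*3*-1.0111 = -6.0664
  x_3 = 1.0839 - 0.05*4.3356 = 0.8671
  y_3 = -1.0111 - 0.05*-6.0664 = -0.7077
f(0.8671, -0.7077) = 2*0.8671^2 + 3*(-0.7077)^2 = 3.0065


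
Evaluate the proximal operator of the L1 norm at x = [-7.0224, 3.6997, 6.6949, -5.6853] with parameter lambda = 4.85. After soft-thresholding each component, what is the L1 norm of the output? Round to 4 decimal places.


Soft-thresholding with lambda = 4.85:
prox(-7.0224) = sign(-7.0224)*max(|-7.0224| - 4.85, 0) = -2.1724
prox(3.6997) = sign(3.6997)*max(|3.6997| - 4.85, 0) = 0.0
prox(6.6949) = sign(6.6949)*max(|6.6949| - 4.85, 0) = 1.8449
prox(-5.6853) = sign(-5.6853)*max(|-5.6853| - 4.85, 0) = -0.8353
prox(x) = [-2.1724, 0.0, 1.8449, -0.8353]
||prox(x)||_1 = 2.1724 + 0.0 + 1.8449 + 0.8353 = 4.8526


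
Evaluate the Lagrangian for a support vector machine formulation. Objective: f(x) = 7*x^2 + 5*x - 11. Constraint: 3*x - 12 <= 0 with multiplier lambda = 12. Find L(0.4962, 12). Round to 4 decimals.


Step 1: Evaluate f(x).
f(0.4962) = 7*0.4962^2 + 5*0.4962 - 11 = -6.7955
Step 2: Evaluate g(x).
g(0.4962) = 3*0.4962 - 12 = -10.5114
Step 3: Compute Lagrangian.
L = -6.7955 + 12*-10.5114 = -132.9323


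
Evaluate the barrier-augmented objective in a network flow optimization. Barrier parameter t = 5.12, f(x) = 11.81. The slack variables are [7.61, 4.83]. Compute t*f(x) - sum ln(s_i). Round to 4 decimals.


Step 1: Compute log-barrier.
ln values: [2.0295, 1.5748]
phi = -(2.0295 + 1.5748) = -3.6043
Step 2: Compute augmented objective.
t*f(x) = 5.12*11.81 = 60.4672
Total = 60.4672 - 3.6043 = 56.8629


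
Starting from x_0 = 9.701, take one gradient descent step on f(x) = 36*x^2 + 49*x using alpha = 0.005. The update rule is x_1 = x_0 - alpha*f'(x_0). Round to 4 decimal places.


We compute the gradient at x_0 and apply the update.
f'(x) = 72*x + 49
f'(9.701) = 72*9.701 + 49 = 747.472
x_1 = 9.701 - 0.005*747.472 = 5.9636


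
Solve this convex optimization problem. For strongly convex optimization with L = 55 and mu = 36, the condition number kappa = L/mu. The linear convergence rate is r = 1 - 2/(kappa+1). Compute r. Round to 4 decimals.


Step 1: Compute the condition number.
kappa = L/mu = 55/36 = 1.5278
Step 2: Compute the convergence rate.
r = 1 - 2/(kappa + 1) = 1 - 2*mu/(L + mu) = (L - mu)/(L + mu) = 19/91 = 0.2088


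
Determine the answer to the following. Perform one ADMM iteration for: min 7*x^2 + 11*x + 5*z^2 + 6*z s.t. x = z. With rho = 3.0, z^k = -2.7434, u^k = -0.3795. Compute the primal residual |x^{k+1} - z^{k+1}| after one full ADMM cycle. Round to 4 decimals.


ADMM iteration with rho = 3.0, z^k = -2.7434, u^k = -0.3795
Step 1: x-update.
Minimize 7*x^2 + 11*x + (3.0/2)*(x + 2.7434 - 0.3795)^2
FOC: (2*7 + 3.0)*x = -11 + 3.0*(-2.7434 + 0.3795)
x^{k+1} = -1.0642
Step 2: z-update.
Minimize 5*z^2 + 6*z + (3.0/2)*(-1.0642 - z - 0.3795)^2
FOC: (2*5 + 3.0)*z = -6 + 3.0*(-1.0642 - 0.3795)
z^{k+1} = -0.7947
Step 3: u-update.
u^{k+1} = -0.3795 - 1.0642 + 0.7947 = -0.649
Step 4: Primal residual = |-1.0642 + 0.7947| = 0.2695


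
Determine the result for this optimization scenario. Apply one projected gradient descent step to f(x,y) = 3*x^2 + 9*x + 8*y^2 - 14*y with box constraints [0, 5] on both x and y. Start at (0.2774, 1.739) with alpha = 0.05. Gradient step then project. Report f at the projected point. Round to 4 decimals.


Step 1: Compute gradient at (0.2774, 1.739).
grad_x = 2*3*0.2774 + 9 = 10.6644
grad_y = 2*8*1.739 - 14 = 13.824
Step 2: Gradient step.
x_raw = 0.2774 - 0.05*10.6644 = -0.2558
y_raw = 1.739 - 0.05*13.824 = 1.0478
Step 3: Project onto [0, 5].
x_proj = clip(-0.2558) = 0.0
y_proj = clip(1.0478) = 1.0478
Step 4: Evaluate f.
f(0.0, 1.0478) = -5.8861


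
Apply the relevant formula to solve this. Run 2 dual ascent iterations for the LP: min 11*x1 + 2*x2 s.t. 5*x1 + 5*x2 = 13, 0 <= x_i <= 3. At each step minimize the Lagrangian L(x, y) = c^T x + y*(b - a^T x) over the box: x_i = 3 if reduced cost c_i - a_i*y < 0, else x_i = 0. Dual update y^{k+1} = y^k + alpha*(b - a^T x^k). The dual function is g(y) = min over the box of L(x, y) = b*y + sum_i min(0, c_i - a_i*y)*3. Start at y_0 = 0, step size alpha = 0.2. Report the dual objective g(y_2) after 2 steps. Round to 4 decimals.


Dual ascent for LP: min 11*x1 + 2*x2, 5*x1 + 5*x2 = 13, 0 <= x_i <= 3
Step 1: y^k = 0.0, reduced costs: (11.0, 2.0)
  x^k = (0.0, 0.0), subgradient = b - a^T x = 13.0
  y^{k+1} = 0.0 + 0.2*13.0 = 2.6
Step 2: y^k = 2.6, reduced costs: (-2.0, -11.0)
  x^k = (3.0, 3.0), subgradient = b - a^T x = -17.0
  y^{k+1} = 2.6 + 0.2*-17.0 = -0.8
Dual objective at y_2 = -0.8: reduced costs (15.0, 6.0), box minimizer x = (0.0, 0.0)
g(y_2) = b*y + (c1 - a1*y)*x1 + (c2 - a2*y)*x2 = 13*(-0.8) + 15.0*0.0 + 6.0*0.0 = -10.4 + 0.0 + 0.0 = -10.4


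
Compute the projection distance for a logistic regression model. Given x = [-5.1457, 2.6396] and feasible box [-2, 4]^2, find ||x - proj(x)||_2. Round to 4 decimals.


Project each component onto [-2, 4].
clip(-5.1457) = -2.0, clip(2.6396) = 2.6396
Projection = [-2.0, 2.6396]
Squared diffs: [9.8954, 0.0]
Distance = sqrt(9.8954) = 3.1457


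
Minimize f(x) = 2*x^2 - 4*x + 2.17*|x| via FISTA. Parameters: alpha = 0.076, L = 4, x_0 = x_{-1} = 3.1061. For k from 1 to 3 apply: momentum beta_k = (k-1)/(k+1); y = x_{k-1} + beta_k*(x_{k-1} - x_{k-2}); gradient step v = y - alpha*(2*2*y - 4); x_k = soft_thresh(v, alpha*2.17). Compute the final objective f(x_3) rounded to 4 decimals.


FISTA on f(x) = 2*x^2 - 4*x + 2.17*|x|
L = 4, alpha = 0.076
Iteration 1: beta = 0.0, y = 3.1061 + 0.0*(3.1061 - 3.1061) = 3.1061
  grad(y) = 8.4244, v = y - alpha*grad = 2.4658
  prox(v) = soft_thresh(2.4658, 0.1649) = 2.3009
Iteration 2: beta = 0.3333, y = 2.3009 + 0.3333*(2.3009 - 3.1061) = 2.0325
  grad(y) = 4.1301, v = y - alpha*grad = 1.7186
  prox(v) = soft_thresh(1.7186, 0.1649) = 1.5537
Iteration 3: beta = 0.5, y = 1.5537 + 0.5*(1.5537 - 2.3009) = 1.1801
  grad(y) = 0.7205, v = y - alpha*grad = 1.1254
  prox(v) = soft_thresh(1.1254, 0.1649) = 0.9604
f(x_3) = 2*0.9604^2 - 4*0.9604 + 2.17*|0.9604| = 0.0873


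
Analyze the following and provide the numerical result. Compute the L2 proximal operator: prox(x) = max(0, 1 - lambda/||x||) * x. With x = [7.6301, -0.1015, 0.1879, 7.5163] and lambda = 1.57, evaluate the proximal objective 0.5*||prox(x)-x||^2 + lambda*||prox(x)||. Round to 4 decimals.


Step 1: Compute ||x||.
||x|| = 10.7126
Step 2: Compute scaling factor.
scale = max(0, 1 - 1.57/10.7126) = 0.8534
Step 3: prox(x) = [6.5119, -0.0866, 0.1604, 6.4147]
||prox(x)|| = 9.1426
Step 4: Proximal objective.
0.5*||prox-x||^2 = 1.2325
lambda*||prox|| = 14.3539
Total = 15.5863


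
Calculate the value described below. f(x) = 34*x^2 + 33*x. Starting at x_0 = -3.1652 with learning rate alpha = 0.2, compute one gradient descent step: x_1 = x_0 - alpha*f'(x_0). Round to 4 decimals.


We compute the gradient at x_0 and apply the update.
f'(x) = 68*x + 33
f'(-3.1652) = 68*-3.1652 + 33 = -182.2336
x_1 = -3.1652 - 0.2*-182.2336 = 33.2815


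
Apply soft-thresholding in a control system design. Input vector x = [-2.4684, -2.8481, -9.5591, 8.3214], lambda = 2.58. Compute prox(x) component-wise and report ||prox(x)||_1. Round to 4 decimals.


Soft-thresholding with lambda = 2.58:
prox(-2.4684) = sign(-2.4684)*max(|-2.4684| - 2.58, 0) = 0.0
prox(-2.8481) = sign(-2.8481)*max(|-2.8481| - 2.58, 0) = -0.2681
prox(-9.5591) = sign(-9.5591)*max(|-9.5591| - 2.58, 0) = -6.9791
prox(8.3214) = sign(8.3214)*max(|8.3214| - 2.58, 0) = 5.7414
prox(x) = [0.0, -0.2681, -6.9791, 5.7414]
||prox(x)||_1 = 0.0 + 0.2681 + 6.9791 + 5.7414 = 12.9886


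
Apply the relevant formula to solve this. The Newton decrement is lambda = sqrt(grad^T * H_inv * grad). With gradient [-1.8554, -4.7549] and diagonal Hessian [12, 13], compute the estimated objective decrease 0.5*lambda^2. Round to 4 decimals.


Step 1: H is diagonal, so H^(-1) * g = [-0.1546, -0.3658].
Step 2: g^T H^(-1) g = sum_i g_i^2 / H_ii
  = (-1.8554)^2/12 + (-4.7549)^2/13
  = 0.2869 + 1.7392 = 2.026
Step 3: Objective decrease = 0.5 * g^T H^(-1) g = 1.013


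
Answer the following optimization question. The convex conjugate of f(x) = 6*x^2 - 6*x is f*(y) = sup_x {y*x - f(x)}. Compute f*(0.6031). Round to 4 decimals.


f*(y) = sup_x {y*x - a*x^2 - b*x} = sup_x {(y-b)*x - a*x^2}
FOC: (y - b) - 2a*x = 0 => x* = (y - b)/(2a)
x* = (0.6031 + 6)/(2*6) = 0.5503
f*(0.6031) = (y-b)^2/(4a) = (0.6031 + 6)^2/(4*6)
= 43.6009/24 = 1.8167


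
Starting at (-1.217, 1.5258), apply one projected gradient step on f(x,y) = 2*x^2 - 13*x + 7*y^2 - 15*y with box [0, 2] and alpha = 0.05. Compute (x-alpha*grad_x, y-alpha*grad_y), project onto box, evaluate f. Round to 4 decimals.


Step 1: Compute gradient at (-1.217, 1.5258).
grad_x = 2*2*-1.217 - 13 = -17.868
grad_y = 2*7*1.5258 - 15 = 6.3612
Step 2: Gradient step.
x_raw = -1.217 - 0.05*-17.868 = -0.3236
y_raw = 1.5258 - 0.05*6.3612 = 1.2077
Step 3: Project onto [0, 2].
x_proj = clip(-0.3236) = 0.0
y_proj = clip(1.2077) = 1.2077
Step 4: Evaluate f.
f(0.0, 1.2077) = -7.9056


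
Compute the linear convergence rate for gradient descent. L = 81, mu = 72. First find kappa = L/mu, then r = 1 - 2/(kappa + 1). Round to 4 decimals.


Step 1: Compute the condition number.
kappa = L/mu = 81/72 = 1.125
Step 2: Compute the convergence rate.
r = 1 - 2/(kappa + 1) = 1 - 2*mu/(L + mu) = (L - mu)/(L + mu) = 9/153 = 0.0588


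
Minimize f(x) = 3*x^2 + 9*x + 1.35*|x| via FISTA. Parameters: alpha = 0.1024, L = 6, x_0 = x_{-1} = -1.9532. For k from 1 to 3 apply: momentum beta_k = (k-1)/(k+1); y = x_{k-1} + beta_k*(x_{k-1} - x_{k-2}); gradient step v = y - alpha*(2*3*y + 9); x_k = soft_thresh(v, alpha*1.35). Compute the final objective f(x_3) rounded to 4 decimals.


FISTA on f(x) = 3*x^2 + 9*x + 1.35*|x|
L = 6, alpha = 0.1024
Iteration 1: beta = 0.0, y = -1.9532 + 0.0*(-1.9532 + 1.9532) = -1.9532
  grad(y) = -2.7192, v = y - alpha*grad = -1.6748
  prox(v) = soft_thresh(-1.6748, 0.1382) = -1.5365
Iteration 2: beta = 0.3333, y = -1.5365 + 0.3333*(-1.5365 + 1.9532) = -1.3976
  grad(y) = 0.6143, v = y - alpha*grad = -1.4605
  prox(v) = soft_thresh(-1.4605, 0.1382) = -1.3223
Iteration 3: beta = 0.5, y = -1.3223 + 0.5*(-1.3223 + 1.5365) = -1.2152
  grad(y) = 1.709, v = y - alpha*grad = -1.3902
  prox(v) = soft_thresh(-1.3902, 0.1382) = -1.2519
f(x_3) = 3*(-1.2519)^2 + 9*(-1.2519) + 1.35*|-1.2519| = -4.8753


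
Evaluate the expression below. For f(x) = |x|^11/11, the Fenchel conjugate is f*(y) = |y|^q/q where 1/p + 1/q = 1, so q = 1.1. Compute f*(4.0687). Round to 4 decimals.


The conjugate exponent q satisfies 1/p + 1/q = 1.
p = 11, so q = 11/(11 - 1) = 1.1
|y|^q = 4.0687^1.1 = 4.6817
f*(4.0687) = 4.6817 / 1.1 = 4.2561


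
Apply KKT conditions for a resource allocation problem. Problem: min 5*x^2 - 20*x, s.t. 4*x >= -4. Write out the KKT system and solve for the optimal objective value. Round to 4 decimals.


Step 1: Try lambda = 0 (constraint inactive).
Stationarity: 2*5*x - 20 = 0
x* = 20/(2*5) = 2.0
Check constraint: 4*2.0 = 8.0 >= -4 -- satisfied.
Step 2: Compute optimal value.
f(x*) = 5*2.0^2 - 20*2.0 = -20.0


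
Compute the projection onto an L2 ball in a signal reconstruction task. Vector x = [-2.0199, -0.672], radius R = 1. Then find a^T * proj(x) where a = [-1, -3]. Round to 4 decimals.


Step 1: Compute ||x|| (intermediates to 6 decimals).
||x|| = sqrt((-2.0199)^2 + (-0.672)^2) = 2.128751
Step 2: Project.
Since ||x|| > R, scale = R/||x|| = 1/2.128751 = 0.469759, proj(x) = scale * x
proj(x) = [-0.948866, -0.315678]
Step 3: Dot product.
a^T * proj(x) = -1*(-0.948866) - 3*(-0.315678) = 1.8959


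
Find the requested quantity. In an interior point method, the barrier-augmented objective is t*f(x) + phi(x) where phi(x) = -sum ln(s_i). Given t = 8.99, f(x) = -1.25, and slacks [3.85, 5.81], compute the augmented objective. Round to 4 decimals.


Step 1: Compute log-barrier.
ln values: [1.3481, 1.7596]
phi = -(1.3481 + 1.7596) = -3.1077
Step 2: Compute augmented objective.
t*f(x) = 8.99*-1.25 = -11.2375
Total = -11.2375 - 3.1077 = -14.3452


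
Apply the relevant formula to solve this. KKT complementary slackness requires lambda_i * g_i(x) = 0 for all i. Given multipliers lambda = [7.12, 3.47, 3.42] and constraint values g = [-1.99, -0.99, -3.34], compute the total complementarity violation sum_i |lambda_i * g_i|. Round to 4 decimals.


KKT complementary slackness check:
lambda_1 * g_1 = 7.12 * -1.99 = -14.1688
lambda_2 * g_2 = 3.47 * -0.99 = -3.4353
lambda_3 * g_3 = 3.42 * -3.34 = -11.4228
Total violation = 14.1688 + 3.4353 + 11.4228 = 29.0269


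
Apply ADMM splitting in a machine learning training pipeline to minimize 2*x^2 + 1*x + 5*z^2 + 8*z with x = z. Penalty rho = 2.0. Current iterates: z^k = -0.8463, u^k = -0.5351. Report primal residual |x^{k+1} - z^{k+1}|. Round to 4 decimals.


ADMM iteration with rho = 2.0, z^k = -0.8463, u^k = -0.5351
Step 1: x-update.
Minimize 2*x^2 + 1*x + (2.0/2)*(x + 0.8463 - 0.5351)^2
FOC: (2*2 + 2.0)*x = -1 + 2.0*(-0.8463 + 0.5351)
x^{k+1} = -0.2704
Step 2: z-update.
Minimize 5*z^2 + 8*z + (2.0/2)*(-0.2704 - z - 0.5351)^2
FOC: (2*5 + 2.0)*z = -8 + 2.0*(-0.2704 - 0.5351)
z^{k+1} = -0.8009
Step 3: u-update.
u^{k+1} = -0.5351 - 0.2704 + 0.8009 = -0.0046
Step 4: Primal residual = |-0.2704 + 0.8009| = 0.5305


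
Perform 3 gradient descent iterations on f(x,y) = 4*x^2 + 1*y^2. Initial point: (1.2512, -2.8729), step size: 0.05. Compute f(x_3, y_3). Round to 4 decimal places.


Gradient descent on f(x,y) = 4*x^2 + 1*y^2.
Starting point: (1.2512, -2.8729), alpha = 0.05
Step 1: grad_x = 2*4*1.2512 = 10.0096, grad_y = 2*1*-2.8729 = -5.7458
  x_1 = 1.2512 - 0.05*10.0096 = 0.7507
  y_1 = -2.8729 - 0.05*-5.7458 = -2.5856
Step 2: grad_x = 2*4*0.7507 = 6.0058, grad_y = 2*1*-2.5856 = -5.1712
  x_2 = 0.7507 - 0.05*6.0058 = 0.4504
  y_2 = -2.5856 - 0.05*-5.1712 = -2.327
Step 3: grad_x = 2*4*0.4504 = 3.6035, grad_y = 2*1*-2.327 = -4.6541
  x_3 = 0.4504 - 0.05*3.6035 = 0.2703
  y_3 = -2.327 - 0.05*-4.6541 = -2.0943
f(0.2703, -2.0943) = 4*0.2703^2 + 1*(-2.0943)^2 = 4.6784


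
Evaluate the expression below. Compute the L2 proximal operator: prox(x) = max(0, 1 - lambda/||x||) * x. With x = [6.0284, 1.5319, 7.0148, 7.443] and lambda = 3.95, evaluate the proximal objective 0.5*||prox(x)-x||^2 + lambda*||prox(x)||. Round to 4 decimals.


Step 1: Compute ||x||.
||x|| = 11.9705
Step 2: Compute scaling factor.
scale = max(0, 1 - 3.95/11.9705) = 0.67
Step 3: prox(x) = [4.0392, 1.0264, 4.7001, 4.987]
||prox(x)|| = 8.0205
Step 4: Proximal objective.
0.5*||prox-x||^2 = 7.8013
lambda*||prox|| = 31.681
Total = 39.4824


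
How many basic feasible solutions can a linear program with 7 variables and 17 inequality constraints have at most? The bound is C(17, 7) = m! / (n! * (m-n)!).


Each vertex corresponds to some choice of n active constraints out of m, so the number of vertices is at most C(m, n) = m! / (n!(m-n)!).
m = 17, n = 7
Numerator: 17 * 16 * 15 * 14 * 13 * 12 * 11
Denominator: 7! = 5040
C(17, 7) = 19448


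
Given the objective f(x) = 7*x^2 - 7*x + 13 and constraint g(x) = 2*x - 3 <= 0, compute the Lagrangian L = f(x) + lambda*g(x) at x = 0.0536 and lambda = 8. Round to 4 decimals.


Step 1: Evaluate f(x).
f(0.0536) = 7*0.0536^2 - 7*0.0536 + 13 = 12.6449
Step 2: Evaluate g(x).
g(0.0536) = 2*0.0536 - 3 = -2.8928
Step 3: Compute Lagrangian.
L = 12.6449 + 8*-2.8928 = -10.4975


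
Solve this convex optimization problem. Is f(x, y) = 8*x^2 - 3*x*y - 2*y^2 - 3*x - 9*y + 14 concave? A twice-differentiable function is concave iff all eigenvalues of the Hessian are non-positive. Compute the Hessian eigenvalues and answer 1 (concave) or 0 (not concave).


The Hessian of f(x,y) = 8*x^2 - 3*x*y - 2*y^2 - 3*x - 9*y + 14 is:
H = [[16, -3], [-3, -4]]
Trace = 16 - 4 = 12
Determinant = 16*-4 - (-3)^2 = -73
Discriminant = (12)^2 - 4*-73 = 436.0
Eigenvalues: lambda_1 = -4.4403, lambda_2 = 16.4403
The function is not concave.

0


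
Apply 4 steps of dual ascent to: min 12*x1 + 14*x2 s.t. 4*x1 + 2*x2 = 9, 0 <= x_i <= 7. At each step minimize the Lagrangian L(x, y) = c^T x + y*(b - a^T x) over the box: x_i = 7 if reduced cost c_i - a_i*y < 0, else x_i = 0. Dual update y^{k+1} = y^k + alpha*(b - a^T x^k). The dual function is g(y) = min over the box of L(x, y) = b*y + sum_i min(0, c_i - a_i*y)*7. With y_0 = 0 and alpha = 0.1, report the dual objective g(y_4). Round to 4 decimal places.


Dual ascent for LP: min 12*x1 + 14*x2, 4*x1 + 2*x2 = 9, 0 <= x_i <= 7
Step 1: y^k = 0.0, reduced costs: (12.0, 14.0)
  x^k = (0.0, 0.0), subgradient = b - a^T x = 9.0
  y^{k+1} = 0.0 + 0.1*9.0 = 0.9
Step 2: y^k = 0.9, reduced costs: (8.4, 12.2)
  x^k = (0.0, 0.0), subgradient = b - a^T x = 9.0
  y^{k+1} = 0.9 + 0.1*9.0 = 1.8
Step 3: y^k = 1.8, reduced costs: (4.8, 10.4)
  x^k = (0.0, 0.0), subgradient = b - a^T x = 9.0
  y^{k+1} = 1.8 + 0.1*9.0 = 2.7
Step 4: y^k = 2.7, reduced costs: (1.2, 8.6)
  x^k = (0.0, 0.0), subgradient = b - a^T x = 9.0
  y^{k+1} = 2.7 + 0.1*9.0 = 3.6
Dual objective at y_4 = 3.6: reduced costs (-2.4, 6.8), box minimizer x = (7.0, 0.0)
g(y_4) = b*y + (c1 - a1*y)*x1 + (c2 - a2*y)*x2 = 9*3.6 + (-2.4)*7.0 + 6.8*0.0 = 32.4 - 16.8 + 0.0 = 15.6


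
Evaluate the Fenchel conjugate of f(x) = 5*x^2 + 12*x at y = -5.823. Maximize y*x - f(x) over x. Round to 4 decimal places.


f*(y) = sup_x {y*x - a*x^2 - b*x} = sup_x {(y-b)*x - a*x^2}
FOC: (y - b) - 2a*x = 0 => x* = (y - b)/(2a)
x* = (-5.823 - 12)/(2*5) = -1.7823
f*(-5.823) = (y-b)^2/(4a) = (-5.823 - 12)^2/(4*5)
= 317.6593/20 = 15.883


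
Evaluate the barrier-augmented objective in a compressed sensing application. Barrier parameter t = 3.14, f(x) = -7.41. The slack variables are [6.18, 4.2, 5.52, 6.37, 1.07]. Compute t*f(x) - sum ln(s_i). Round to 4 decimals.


Step 1: Compute log-barrier.
ln values: [1.8213, 1.4351, 1.7084, 1.8516, 0.0677]
phi = -(1.8213 + 1.4351 + 1.7084 + 1.8516 + 0.0677) = -6.884
Step 2: Compute augmented objective.
t*f(x) = 3.14*-7.41 = -23.2674
Total = -23.2674 - 6.884 = -30.1514


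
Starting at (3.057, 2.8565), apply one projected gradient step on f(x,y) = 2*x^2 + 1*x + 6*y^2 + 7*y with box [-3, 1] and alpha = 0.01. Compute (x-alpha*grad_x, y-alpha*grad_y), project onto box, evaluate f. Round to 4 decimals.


Step 1: Compute gradient at (3.057, 2.8565).
grad_x = 2*2*3.057 + 1 = 13.228
grad_y = 2*6*2.8565 + 7 = 41.278
Step 2: Gradient step.
x_raw = 3.057 - 0.01*13.228 = 2.9247
y_raw = 2.8565 - 0.01*41.278 = 2.4437
Step 3: Project onto [-3, 1].
x_proj = clip(2.9247) = 1.0
y_proj = clip(2.4437) = 1.0
Step 4: Evaluate f.
f(1.0, 1.0) = 16.0


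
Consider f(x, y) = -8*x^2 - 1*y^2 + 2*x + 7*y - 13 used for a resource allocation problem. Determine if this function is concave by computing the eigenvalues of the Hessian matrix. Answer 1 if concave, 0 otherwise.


The Hessian of f(x,y) = -8*x^2 - 1*y^2 + 2*x + 7*y - 13 is:
H = [[-16, 0], [0, -2]]
Trace = -16 - 2 = -18
Determinant = -16*-2 - (0)^2 = 32
Discriminant = (-18)^2 - 4*32 = 196.0
Eigenvalues: lambda_1 = -16.0, lambda_2 = -2.0
The function is concave.

1


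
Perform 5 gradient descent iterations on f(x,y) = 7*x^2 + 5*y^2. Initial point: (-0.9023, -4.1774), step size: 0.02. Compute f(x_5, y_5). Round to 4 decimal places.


Gradient descent on f(x,y) = 7*x^2 + 5*y^2.
Starting point: (-0.9023, -4.1774), alpha = 0.02
Step 1: grad_x = 2*7*-0.9023 = -12.6322, grad_y = 2*5*-4.1774 = -41.774
  x_1 = -0.9023 - 0.02*-12.6322 = -0.6497
  y_1 = -4.1774 - 0.02*-41.774 = -3.3419
Step 2: grad_x = 2*7*-0.6497 = -9.0952, grad_y = 2*5*-3.3419 = -33.4192
  x_2 = -0.6497 - 0.02*-9.0952 = -0.4678
  y_2 = -3.3419 - 0.02*-33.4192 = -2.6735
Step 3: grad_x = 2*7*-0.4678 = -6.5485, grad_y = 2*5*-2.6735 = -26.7354
  x_3 = -0.4678 - 0.02*-6.5485 = -0.3368
  y_3 = -2.6735 - 0.02*-26.7354 = -2.1388
Step 4: grad_x = 2*7*-0.3368 = -4.7149, grad_y = 2*5*-2.1388 = -21.3883
  x_4 = -0.3368 - 0.02*-4.7149 = -0.2425
  y_4 = -2.1388 - 0.02*-21.3883 = -1.7111
Step 5: grad_x = 2*7*-0.2425 = -3.3948, grad_y = 2*5*-1.7111 = -17.1106
  x_5 = -0.2425 - 0.02*-3.3948 = -0.1746
  y_5 = -1.7111 - 0.02*-17.1106 = -1.3689
f(-0.1746, -1.3689) = 7*(-0.1746)^2 + 5*(-1.3689)^2 = 9.5821
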